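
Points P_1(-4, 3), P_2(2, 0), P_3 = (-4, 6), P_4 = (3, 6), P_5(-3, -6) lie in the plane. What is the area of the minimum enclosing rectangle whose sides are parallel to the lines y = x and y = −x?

117

In coordinates u = x + y, v = x − y the rectangle is axis-aligned; the map (x,y)→(u,v) scales areas by 2.
u-values: -1, 2, 2, 9, -9; range = 9 − (-9) = 18.
v-values: -7, 2, -10, -3, 3; range = 3 − (-10) = 13.
Area = (18 × 13) / 2 = 117.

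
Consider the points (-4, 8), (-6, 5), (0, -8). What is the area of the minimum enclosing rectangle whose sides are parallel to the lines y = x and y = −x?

In coordinates u = x + y, v = x − y the rectangle is axis-aligned; the map (x,y)→(u,v) scales areas by 2.
u-values: 4, -1, -8; range = 4 − (-8) = 12.
v-values: -12, -11, 8; range = 8 − (-12) = 20.
Area = (12 × 20) / 2 = 120.

120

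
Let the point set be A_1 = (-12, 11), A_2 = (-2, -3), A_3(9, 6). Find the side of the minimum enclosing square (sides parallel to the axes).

21

The bounding box has width 21 and height 14.
An axis-aligned square enclosing the set must have side ≥ max(width, height).
So the minimum side is max(21, 14) = 21.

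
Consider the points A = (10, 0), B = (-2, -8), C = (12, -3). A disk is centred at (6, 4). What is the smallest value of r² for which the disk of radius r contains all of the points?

208

The required radius is the distance from (6, 4) to the farthest point.
Squared distances: 32, 208, 85.
Maximum is 208, attained at B.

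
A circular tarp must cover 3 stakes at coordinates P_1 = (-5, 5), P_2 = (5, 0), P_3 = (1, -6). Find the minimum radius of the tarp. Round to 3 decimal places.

6.314

Side lengths²: P_1P_2² = 125, P_1P_3² = 157, P_2P_3² = 52.
Since P_1P_3² = 157 < 125 + 52 = 177, the triangle is acute, so the smallest enclosing circle is the circumcircle.
Circumcentre = (-1.3125, -0.125), r² = 39.86328125.
r = √(39.86328125) ≈ 6.314.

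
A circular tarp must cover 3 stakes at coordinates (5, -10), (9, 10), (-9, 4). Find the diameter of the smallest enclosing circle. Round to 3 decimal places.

Call the three points A, B, C in the order given.
Side lengths²: AB² = 416, AC² = 392, BC² = 360.
Since AB² = 416 < 392 + 360 = 752, the triangle is acute, so the smallest enclosing circle is the circumcircle.
Circumcentre = (2, 1), r² = 130.
Diameter = 2r = 2√130 ≈ 22.804.

22.804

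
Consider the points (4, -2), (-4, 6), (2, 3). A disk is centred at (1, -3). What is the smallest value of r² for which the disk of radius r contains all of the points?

106

The required radius is the distance from (1, -3) to the farthest point.
Squared distances: 10, 106, 37.
Maximum is 106, attained at (-4, 6).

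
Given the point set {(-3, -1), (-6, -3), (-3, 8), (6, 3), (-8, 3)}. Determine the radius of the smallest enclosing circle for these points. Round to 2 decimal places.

A smallest enclosing disk is always determined by at most three of the input points on its boundary.
The minimum enclosing circle is determined by three boundary points: (-6, -3), (6, 3), (-8, 3).
Their circumcentre is (-1, 2) with r² = 50.
The farthest remaining point (-3, 8) is at distance² 40 ≤ 50.
r = √50 ≈ 7.07.

7.07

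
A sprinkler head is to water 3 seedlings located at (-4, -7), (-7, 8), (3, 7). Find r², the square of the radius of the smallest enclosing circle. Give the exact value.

6565/98

Call the three points A, B, C in the order given.
Side lengths²: AB² = 234, AC² = 245, BC² = 101.
Since AC² = 245 < 234 + 101 = 335, the triangle is acute, so the smallest enclosing circle is the circumcircle.
Circumcentre = (-37/14, 15/14), r² = 6565/98.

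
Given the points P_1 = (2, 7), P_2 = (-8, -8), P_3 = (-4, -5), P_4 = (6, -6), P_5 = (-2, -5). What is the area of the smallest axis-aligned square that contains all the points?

225

The bounding box has width 14 and height 15.
An axis-aligned square enclosing the set must have side ≥ max(width, height).
So the minimum side is max(14, 15) = 15.
Area = 15² = 225.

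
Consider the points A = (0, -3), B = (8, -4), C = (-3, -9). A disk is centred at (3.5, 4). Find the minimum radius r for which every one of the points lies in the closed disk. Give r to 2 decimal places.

The required radius is the distance from (3.5, 4) to the farthest point.
Squared distances: 61.25, 84.25, 211.25.
Maximum is 211.25, attained at C.
r = √(211.25) ≈ 14.53.

14.53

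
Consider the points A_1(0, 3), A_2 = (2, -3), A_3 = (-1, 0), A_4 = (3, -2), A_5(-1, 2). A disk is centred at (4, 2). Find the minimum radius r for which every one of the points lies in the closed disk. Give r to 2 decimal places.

5.39

The required radius is the distance from (4, 2) to the farthest point.
Squared distances: 17, 29, 29, 17, 25.
Maximum is 29, attained at A_2.
r = √29 ≈ 5.39.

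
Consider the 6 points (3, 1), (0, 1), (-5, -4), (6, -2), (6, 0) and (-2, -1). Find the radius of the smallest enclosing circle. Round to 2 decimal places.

The farthest pair is (-5, -4)–(6, 0) with squared distance 137. The circle on this segment as diameter has centre (0.5, -2) and r² = 137/4 = 34.25.
Check (3, 1): distance² to centre = 15.25 ≤ 34.25, so it lies inside.
All remaining points lie in this disk, and no smaller disk contains both endpoints, so this is the minimum enclosing circle.
r = √(34.25) ≈ 5.85.

5.85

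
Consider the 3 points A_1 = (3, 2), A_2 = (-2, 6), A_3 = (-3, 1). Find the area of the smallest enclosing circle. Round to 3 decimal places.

36.834

Side lengths²: A_1A_2² = 41, A_1A_3² = 37, A_2A_3² = 26.
Since A_1A_2² = 41 < 37 + 26 = 63, the triangle is acute, so the smallest enclosing circle is the circumcircle.
Circumcentre = (-15/58, 177/58), r² = 19721/1682.
Area = π·r² = π·19721/1682 ≈ 36.834.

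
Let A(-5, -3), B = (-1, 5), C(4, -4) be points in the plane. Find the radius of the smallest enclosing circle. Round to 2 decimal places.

5.49

Side lengths²: AB² = 80, AC² = 82, BC² = 106.
Since BC² = 106 < 82 + 80 = 162, the triangle is acute, so the smallest enclosing circle is the circumcircle.
Circumcentre = (-3/19, -8/19), r² = 10865/361.
r = √(10865/361) ≈ 5.49.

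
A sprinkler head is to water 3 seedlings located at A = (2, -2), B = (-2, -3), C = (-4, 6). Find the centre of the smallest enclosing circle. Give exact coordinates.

(-21/19, 73/38)

Side lengths²: AB² = 17, AC² = 100, BC² = 85.
Since AC² = 100 < 85 + 17 = 102, the triangle is acute, so the smallest enclosing circle is the circumcircle.
Circumcentre = (-21/19, 73/38), r² = 36125/1444.
Centre = (-21/19, 73/38).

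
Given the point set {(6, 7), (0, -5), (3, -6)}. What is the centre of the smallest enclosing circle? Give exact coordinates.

(25/7, 5/7)

Call the three points A, B, C in the order given.
Side lengths²: AB² = 180, AC² = 178, BC² = 10.
Since AB² = 180 < 178 + 10 = 188, the triangle is acute, so the smallest enclosing circle is the circumcircle.
Circumcentre = (25/7, 5/7), r² = 2225/49.
Centre = (25/7, 5/7).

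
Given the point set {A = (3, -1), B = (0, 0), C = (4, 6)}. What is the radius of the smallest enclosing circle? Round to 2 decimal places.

3.66

Side lengths²: AB² = 10, AC² = 50, BC² = 52.
Since BC² = 52 < 50 + 10 = 60, the triangle is acute, so the smallest enclosing circle is the circumcircle.
Circumcentre = (28/11, 29/11), r² = 1625/121.
r = √(1625/121) ≈ 3.66.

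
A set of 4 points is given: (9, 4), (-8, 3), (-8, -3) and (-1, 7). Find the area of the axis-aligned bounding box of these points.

170

x ranges over [-8, 9], width 17.
y ranges over [-3, 7], height 10.
Area = 17 × 10 = 170.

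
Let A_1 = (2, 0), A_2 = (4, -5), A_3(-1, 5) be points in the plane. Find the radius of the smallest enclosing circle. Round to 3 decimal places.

Side lengths²: A_1A_2² = 29, A_1A_3² = 34, A_2A_3² = 125.
Since A_2A_3² = 125 ≥ 34 + 29 = 63, the angle opposite A_2A_3 is not acute, so the smallest enclosing circle has A_2A_3 as diameter.
Centre = midpoint of A_2A_3 = (1.5, 0), r² = 125/4 = 31.25.
r = √(31.25) ≈ 5.590.

5.590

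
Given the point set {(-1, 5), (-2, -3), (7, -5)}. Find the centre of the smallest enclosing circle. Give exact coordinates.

(3, 0)

Call the three points A, B, C in the order given.
Side lengths²: AB² = 65, AC² = 164, BC² = 85.
Since AC² = 164 ≥ 85 + 65 = 150, the angle opposite AC is not acute, so the smallest enclosing circle has AC as diameter.
Centre = midpoint of AC = (3, 0), r² = 164/4 = 41.
Centre = (3, 0).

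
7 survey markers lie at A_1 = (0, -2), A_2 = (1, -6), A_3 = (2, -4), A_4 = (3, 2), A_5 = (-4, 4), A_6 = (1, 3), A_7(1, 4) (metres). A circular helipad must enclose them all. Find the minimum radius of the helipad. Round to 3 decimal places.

A smallest enclosing disk is always determined by at most three of the input points on its boundary.
The farthest pair is A_2–A_5 with squared distance 125. The circle on this segment as diameter has centre (-1.5, -1) and r² = 125/4 = 31.25.
Check A_1: distance² to centre = 3.25 ≤ 31.25, so it lies inside.
All remaining points lie in this disk, and no smaller disk contains both endpoints, so this is the minimum enclosing circle.
r = √(31.25) ≈ 5.590.

5.590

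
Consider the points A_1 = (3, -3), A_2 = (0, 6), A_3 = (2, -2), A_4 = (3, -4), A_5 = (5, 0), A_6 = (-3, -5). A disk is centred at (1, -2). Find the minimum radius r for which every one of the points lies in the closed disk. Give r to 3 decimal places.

The required radius is the distance from (1, -2) to the farthest point.
Squared distances: 5, 65, 1, 8, 20, 25.
Maximum is 65, attained at A_2.
r = √65 ≈ 8.062.

8.062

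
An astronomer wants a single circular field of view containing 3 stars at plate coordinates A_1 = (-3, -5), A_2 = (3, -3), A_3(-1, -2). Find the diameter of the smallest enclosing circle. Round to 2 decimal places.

Side lengths²: A_1A_2² = 40, A_1A_3² = 13, A_2A_3² = 17.
Since A_1A_2² = 40 ≥ 17 + 13 = 30, the angle opposite A_1A_2 is not acute, so the smallest enclosing circle has A_1A_2 as diameter.
Centre = midpoint of A_1A_2 = (0, -4), r² = 40/4 = 10.
Diameter = 2r = 2√10 ≈ 6.32.

6.32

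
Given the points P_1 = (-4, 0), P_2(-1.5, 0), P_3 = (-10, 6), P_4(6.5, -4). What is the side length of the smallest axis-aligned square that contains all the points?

The bounding box has width 16.5 and height 10.
An axis-aligned square enclosing the set must have side ≥ max(width, height).
So the minimum side is max(16.5, 10) = 16.5.

16.5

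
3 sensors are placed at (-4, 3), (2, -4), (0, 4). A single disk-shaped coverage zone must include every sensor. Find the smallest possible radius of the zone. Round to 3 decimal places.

4.610

Call the three points A, B, C in the order given.
Side lengths²: AB² = 85, AC² = 17, BC² = 68.
Since AB² = 85 ≥ 68 + 17 = 85, the angle opposite AB is not acute, so the smallest enclosing circle has AB as diameter.
Centre = midpoint of AB = (-1, -0.5), r² = 85/4 = 21.25.
r = √(21.25) ≈ 4.610.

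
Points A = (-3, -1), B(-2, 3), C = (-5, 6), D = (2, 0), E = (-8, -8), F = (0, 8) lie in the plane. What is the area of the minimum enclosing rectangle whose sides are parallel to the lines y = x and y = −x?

156

In coordinates u = x + y, v = x − y the rectangle is axis-aligned; the map (x,y)→(u,v) scales areas by 2.
u-values: -4, 1, 1, 2, -16, 8; range = 8 − (-16) = 24.
v-values: -2, -5, -11, 2, 0, -8; range = 2 − (-11) = 13.
Area = (24 × 13) / 2 = 156.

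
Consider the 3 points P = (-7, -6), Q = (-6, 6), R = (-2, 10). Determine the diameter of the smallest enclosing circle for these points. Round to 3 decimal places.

16.763

Side lengths²: PQ² = 145, PR² = 281, QR² = 32.
Since PR² = 281 ≥ 145 + 32 = 177, the angle opposite PR is not acute, so the smallest enclosing circle has PR as diameter.
Centre = midpoint of PR = (-4.5, 2), r² = 281/4 = 70.25.
Diameter = 2r = 2√(70.25) ≈ 16.763.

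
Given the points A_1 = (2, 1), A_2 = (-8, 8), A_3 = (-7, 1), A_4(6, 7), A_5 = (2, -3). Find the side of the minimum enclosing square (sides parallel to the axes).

The bounding box has width 14 and height 11.
An axis-aligned square enclosing the set must have side ≥ max(width, height).
So the minimum side is max(14, 11) = 14.

14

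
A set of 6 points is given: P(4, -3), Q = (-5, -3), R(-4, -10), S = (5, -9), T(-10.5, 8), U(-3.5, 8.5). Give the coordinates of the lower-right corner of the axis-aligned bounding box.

(5, -10)

x-range [-10.5, 5], y-range [-10, 8.5].
The lower-right corner is (5, -10).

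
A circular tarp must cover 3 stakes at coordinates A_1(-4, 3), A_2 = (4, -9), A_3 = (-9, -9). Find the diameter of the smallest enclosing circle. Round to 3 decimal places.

Side lengths²: A_1A_2² = 208, A_1A_3² = 169, A_2A_3² = 169.
Since A_1A_2² = 208 < 169 + 169 = 338, the triangle is acute, so the smallest enclosing circle is the circumcircle.
Circumcentre = (-2.5, -14/3), r² = 2197/36.
Diameter = 2r = 2√(2197/36) ≈ 15.624.

15.624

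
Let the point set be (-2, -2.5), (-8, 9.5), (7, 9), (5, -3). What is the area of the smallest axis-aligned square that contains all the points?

The bounding box has width 15 and height 12.5.
An axis-aligned square enclosing the set must have side ≥ max(width, height).
So the minimum side is max(15, 12.5) = 15.
Area = 15² = 225.

225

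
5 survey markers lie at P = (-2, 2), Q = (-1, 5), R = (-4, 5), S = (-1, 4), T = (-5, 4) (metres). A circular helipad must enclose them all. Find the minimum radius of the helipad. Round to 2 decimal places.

2.14

The minimum enclosing circle is determined by three boundary points: P, Q, T.
Their circumcentre is (-63/22, 87/22) with r² = 1105/242.
The farthest remaining point S is at distance² 841/242 ≤ 1105/242.
r = √(1105/242) ≈ 2.14.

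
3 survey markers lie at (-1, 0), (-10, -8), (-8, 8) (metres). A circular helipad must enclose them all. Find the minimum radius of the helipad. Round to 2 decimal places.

8.06

Call the three points A, B, C in the order given.
Side lengths²: AB² = 145, AC² = 113, BC² = 260.
Since BC² = 260 ≥ 145 + 113 = 258, the angle opposite BC is not acute, so the smallest enclosing circle has BC as diameter.
Centre = midpoint of BC = (-9, 0), r² = 260/4 = 65.
r = √65 ≈ 8.06.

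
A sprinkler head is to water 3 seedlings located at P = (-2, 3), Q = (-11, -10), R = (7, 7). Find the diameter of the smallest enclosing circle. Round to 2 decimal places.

Side lengths²: PQ² = 250, PR² = 97, QR² = 613.
Since QR² = 613 ≥ 250 + 97 = 347, the angle opposite QR is not acute, so the smallest enclosing circle has QR as diameter.
Centre = midpoint of QR = (-2, -1.5), r² = 613/4 = 153.25.
Diameter = 2r = 2√(153.25) ≈ 24.76.

24.76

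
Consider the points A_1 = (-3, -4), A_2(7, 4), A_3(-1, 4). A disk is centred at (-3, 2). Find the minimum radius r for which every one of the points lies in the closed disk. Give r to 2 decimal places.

10.20

The required radius is the distance from (-3, 2) to the farthest point.
Squared distances: 36, 104, 8.
Maximum is 104, attained at A_2.
r = √104 ≈ 10.20.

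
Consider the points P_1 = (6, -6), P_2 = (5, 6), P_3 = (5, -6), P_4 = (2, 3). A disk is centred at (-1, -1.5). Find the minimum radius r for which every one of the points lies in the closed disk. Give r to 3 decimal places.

9.605

The required radius is the distance from (-1, -1.5) to the farthest point.
Squared distances: 69.25, 92.25, 56.25, 29.25.
Maximum is 92.25, attained at P_2.
r = √(92.25) ≈ 9.605.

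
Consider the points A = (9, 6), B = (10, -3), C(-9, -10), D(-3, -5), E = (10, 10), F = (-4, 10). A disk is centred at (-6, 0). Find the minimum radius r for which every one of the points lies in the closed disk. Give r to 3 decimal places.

18.868

The required radius is the distance from (-6, 0) to the farthest point.
Squared distances: 261, 265, 109, 34, 356, 104.
Maximum is 356, attained at E.
r = √356 ≈ 18.868.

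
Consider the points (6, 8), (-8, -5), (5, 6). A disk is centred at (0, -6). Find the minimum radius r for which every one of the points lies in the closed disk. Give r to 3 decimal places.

15.232

The required radius is the distance from (0, -6) to the farthest point.
Squared distances: 232, 65, 169.
Maximum is 232, attained at (6, 8).
r = √232 ≈ 15.232.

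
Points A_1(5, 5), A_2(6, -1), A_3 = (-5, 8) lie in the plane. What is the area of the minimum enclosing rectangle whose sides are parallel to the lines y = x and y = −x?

In coordinates u = x + y, v = x − y the rectangle is axis-aligned; the map (x,y)→(u,v) scales areas by 2.
u-values: 10, 5, 3; range = 10 − 3 = 7.
v-values: 0, 7, -13; range = 7 − (-13) = 20.
Area = (7 × 20) / 2 = 70.

70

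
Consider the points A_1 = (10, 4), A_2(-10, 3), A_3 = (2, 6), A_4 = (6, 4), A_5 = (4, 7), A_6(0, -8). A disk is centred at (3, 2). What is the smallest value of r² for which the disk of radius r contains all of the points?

The required radius is the distance from (3, 2) to the farthest point.
Squared distances: 53, 170, 17, 13, 26, 109.
Maximum is 170, attained at A_2.

170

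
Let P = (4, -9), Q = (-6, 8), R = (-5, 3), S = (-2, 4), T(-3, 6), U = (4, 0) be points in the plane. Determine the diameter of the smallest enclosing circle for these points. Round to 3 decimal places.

19.723

A smallest enclosing disk is always determined by at most three of the input points on its boundary.
The farthest pair is P–Q with squared distance 389. The circle on this segment as diameter has centre (-1, -0.5) and r² = 389/4 = 97.25.
Check R: distance² to centre = 28.25 ≤ 97.25, so it lies inside.
All remaining points lie in this disk, and no smaller disk contains both endpoints, so this is the minimum enclosing circle.
Diameter = 2r = 2√(97.25) ≈ 19.723.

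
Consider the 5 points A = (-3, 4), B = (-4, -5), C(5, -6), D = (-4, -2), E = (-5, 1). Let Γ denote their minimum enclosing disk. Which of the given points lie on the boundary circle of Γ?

The farthest pair is A–C with squared distance 164. The circle on this segment as diameter has centre (1, -1) and r² = 164/4 = 41.
Check B: distance² to centre = 41 ≤ 41, so it lies inside.
All remaining points lie in this disk, and no smaller disk contains both endpoints, so this is the minimum enclosing circle.
The points at distance exactly r from the centre are A, B, C — 3 points.

A, B, C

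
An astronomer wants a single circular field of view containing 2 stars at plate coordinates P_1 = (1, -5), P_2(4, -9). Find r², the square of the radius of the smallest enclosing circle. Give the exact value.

The smallest circle enclosing two points has them as diameter endpoints.
Centre = midpoint = (2.5, -7); r² = |P_1P_2|²/4 = 25/4 = 6.25.

6.25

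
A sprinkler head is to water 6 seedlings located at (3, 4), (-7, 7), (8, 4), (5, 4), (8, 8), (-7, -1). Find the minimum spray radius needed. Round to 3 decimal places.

8.746

The minimum enclosing circle of a finite set is fixed by two of the points (as a diameter) or three (as a circumcircle).
The farthest pair is (8, 8)–(-7, -1) with squared distance 306. The circle on this segment as diameter has centre (0.5, 3.5) and r² = 306/4 = 76.5.
Check (3, 4): distance² to centre = 6.5 ≤ 76.5, so it lies inside.
All remaining points lie in this disk, and no smaller disk contains both endpoints, so this is the minimum enclosing circle.
r = √(76.5) ≈ 8.746.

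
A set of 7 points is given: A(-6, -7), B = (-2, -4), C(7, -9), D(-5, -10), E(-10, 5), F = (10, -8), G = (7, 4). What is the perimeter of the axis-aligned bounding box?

70

Width = max x − min x = 10 − (-10) = 20.
Height = max y − min y = 5 − (-10) = 15.
Perimeter = 2(20 + 15) = 70.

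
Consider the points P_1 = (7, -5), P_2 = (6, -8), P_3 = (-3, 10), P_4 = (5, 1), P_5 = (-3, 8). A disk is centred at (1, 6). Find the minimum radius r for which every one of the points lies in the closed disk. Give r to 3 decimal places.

The required radius is the distance from (1, 6) to the farthest point.
Squared distances: 157, 221, 32, 41, 20.
Maximum is 221, attained at P_2.
r = √221 ≈ 14.866.

14.866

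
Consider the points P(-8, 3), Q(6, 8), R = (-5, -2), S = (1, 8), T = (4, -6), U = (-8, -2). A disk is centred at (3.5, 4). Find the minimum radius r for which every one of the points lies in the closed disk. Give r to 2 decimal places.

The required radius is the distance from (3.5, 4) to the farthest point.
Squared distances: 133.25, 22.25, 108.25, 22.25, 100.25, 168.25.
Maximum is 168.25, attained at U.
r = √(168.25) ≈ 12.97.

12.97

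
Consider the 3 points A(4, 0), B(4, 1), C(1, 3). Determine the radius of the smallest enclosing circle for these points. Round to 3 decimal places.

Side lengths²: AB² = 1, AC² = 18, BC² = 13.
Since AC² = 18 ≥ 13 + 1 = 14, the angle opposite AC is not acute, so the smallest enclosing circle has AC as diameter.
Centre = midpoint of AC = (2.5, 1.5), r² = 18/4 = 4.5.
r = √(4.5) ≈ 2.121.

2.121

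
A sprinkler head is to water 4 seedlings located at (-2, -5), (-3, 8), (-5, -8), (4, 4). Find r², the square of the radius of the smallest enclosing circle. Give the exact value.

A smallest enclosing disk is always determined by at most three of the input points on its boundary.
The minimum enclosing circle is determined by three boundary points: (-3, 8), (-5, -8), (4, 4).
Their circumcentre is (-3, -0.125) with r² = 66.015625.
The farthest remaining point (-2, -5) is at distance² 24.765625 ≤ 66.015625.

66.015625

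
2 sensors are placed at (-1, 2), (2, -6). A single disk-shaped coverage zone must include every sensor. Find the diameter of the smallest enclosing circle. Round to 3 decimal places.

The smallest circle enclosing two points has them as diameter endpoints.
Centre = midpoint = (0.5, -2); r² = |(-1, 2)−(2, -6)|²/4 = 73/4 = 18.25.
Diameter = 2r = 2√(18.25) ≈ 8.544.

8.544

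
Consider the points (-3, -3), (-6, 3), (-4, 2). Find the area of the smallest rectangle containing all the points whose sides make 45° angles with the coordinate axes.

In coordinates u = x + y, v = x − y the rectangle is axis-aligned; the map (x,y)→(u,v) scales areas by 2.
u-values: -6, -3, -2; range = -2 − (-6) = 4.
v-values: 0, -9, -6; range = 0 − (-9) = 9.
Area = (4 × 9) / 2 = 18.

18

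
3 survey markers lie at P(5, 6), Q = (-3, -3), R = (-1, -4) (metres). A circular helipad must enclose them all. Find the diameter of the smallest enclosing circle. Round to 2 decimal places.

12.04

Side lengths²: PQ² = 145, PR² = 136, QR² = 5.
Since PQ² = 145 ≥ 136 + 5 = 141, the angle opposite PQ is not acute, so the smallest enclosing circle has PQ as diameter.
Centre = midpoint of PQ = (1, 1.5), r² = 145/4 = 36.25.
Diameter = 2r = 2√(36.25) ≈ 12.04.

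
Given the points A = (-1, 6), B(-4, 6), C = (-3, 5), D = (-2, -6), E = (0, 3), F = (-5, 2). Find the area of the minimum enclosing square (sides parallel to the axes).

144

The bounding box has width 5 and height 12.
An axis-aligned square enclosing the set must have side ≥ max(width, height).
So the minimum side is max(5, 12) = 12.
Area = 12² = 144.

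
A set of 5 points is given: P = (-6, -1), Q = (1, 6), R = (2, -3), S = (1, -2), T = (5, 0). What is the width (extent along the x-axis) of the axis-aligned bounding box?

11

max x = 5, min x = -6, so width = 11.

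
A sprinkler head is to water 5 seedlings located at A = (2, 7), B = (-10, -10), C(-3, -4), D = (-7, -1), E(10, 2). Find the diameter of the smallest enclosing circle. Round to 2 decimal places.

23.32

By Welzl's lemma the MEC is supported by two points (diametrically opposite) or three points (on a circumcircle).
The farthest pair is B–E with squared distance 544. The circle on this segment as diameter has centre (0, -4) and r² = 544/4 = 136.
Check A: distance² to centre = 125 ≤ 136, so it lies inside.
All remaining points lie in this disk, and no smaller disk contains both endpoints, so this is the minimum enclosing circle.
Diameter = 2r = 2√136 ≈ 23.32.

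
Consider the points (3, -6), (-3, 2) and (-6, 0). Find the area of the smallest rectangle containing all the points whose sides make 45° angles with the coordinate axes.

37.5

In coordinates u = x + y, v = x − y the rectangle is axis-aligned; the map (x,y)→(u,v) scales areas by 2.
u-values: -3, -1, -6; range = -1 − (-6) = 5.
v-values: 9, -5, -6; range = 9 − (-6) = 15.
Area = (5 × 15) / 2 = 37.5.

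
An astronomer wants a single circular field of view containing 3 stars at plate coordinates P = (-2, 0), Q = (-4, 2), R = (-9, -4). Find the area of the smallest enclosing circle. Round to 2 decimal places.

Side lengths²: PQ² = 8, PR² = 65, QR² = 61.
Since PR² = 65 < 61 + 8 = 69, the triangle is acute, so the smallest enclosing circle is the circumcircle.
Circumcentre = (-125/22, -37/22), r² = 3965/242.
Area = π·r² = π·3965/242 ≈ 51.47.

51.47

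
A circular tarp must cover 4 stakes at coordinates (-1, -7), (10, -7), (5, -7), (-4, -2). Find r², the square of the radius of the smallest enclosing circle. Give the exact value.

The farthest pair is (10, -7)–(-4, -2) with squared distance 221. The circle on this segment as diameter has centre (3, -4.5) and r² = 221/4 = 55.25.
Check (-1, -7): distance² to centre = 22.25 ≤ 55.25, so it lies inside.
All remaining points lie in this disk, and no smaller disk contains both endpoints, so this is the minimum enclosing circle.

55.25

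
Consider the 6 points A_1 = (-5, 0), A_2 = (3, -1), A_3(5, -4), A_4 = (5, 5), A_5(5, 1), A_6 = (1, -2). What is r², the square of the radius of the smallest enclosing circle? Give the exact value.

By Welzl's lemma the MEC is supported by two points (diametrically opposite) or three points (on a circumcircle).
The minimum enclosing circle is determined by three boundary points: A_1, A_3, A_4.
Their circumcentre is (1, 0.5) with r² = 36.25.
The farthest remaining point A_5 is at distance² 16.25 ≤ 36.25.

36.25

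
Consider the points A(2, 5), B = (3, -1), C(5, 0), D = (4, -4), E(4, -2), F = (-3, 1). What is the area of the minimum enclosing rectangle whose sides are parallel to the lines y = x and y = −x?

In coordinates u = x + y, v = x − y the rectangle is axis-aligned; the map (x,y)→(u,v) scales areas by 2.
u-values: 7, 2, 5, 0, 2, -2; range = 7 − (-2) = 9.
v-values: -3, 4, 5, 8, 6, -4; range = 8 − (-4) = 12.
Area = (9 × 12) / 2 = 54.

54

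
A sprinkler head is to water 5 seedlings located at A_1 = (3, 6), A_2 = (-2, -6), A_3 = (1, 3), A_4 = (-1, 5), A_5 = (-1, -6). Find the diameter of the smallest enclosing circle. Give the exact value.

The minimum enclosing circle of a finite set is fixed by two of the points (as a diameter) or three (as a circumcircle).
The farthest pair is A_1–A_2 with squared distance 169. The circle on this segment as diameter has centre (0.5, 0) and r² = 169/4 = 42.25.
Check A_3: distance² to centre = 9.25 ≤ 42.25, so it lies inside.
All remaining points lie in this disk, and no smaller disk contains both endpoints, so this is the minimum enclosing circle.
Diameter = 2r = 2√(42.25) = 13.

13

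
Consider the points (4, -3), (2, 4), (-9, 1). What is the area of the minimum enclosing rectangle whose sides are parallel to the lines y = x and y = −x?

In coordinates u = x + y, v = x − y the rectangle is axis-aligned; the map (x,y)→(u,v) scales areas by 2.
u-values: 1, 6, -8; range = 6 − (-8) = 14.
v-values: 7, -2, -10; range = 7 − (-10) = 17.
Area = (14 × 17) / 2 = 119.

119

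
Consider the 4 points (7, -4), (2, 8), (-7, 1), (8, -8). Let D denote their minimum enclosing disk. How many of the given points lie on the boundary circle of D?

3

A smallest enclosing disk is always determined by at most three of the input points on its boundary.
The minimum enclosing circle is determined by three boundary points: (2, 8), (-7, 1), (8, -8).
Their circumcentre is (59/31, -36/31) with r² = 80665/961.
The farthest remaining point (7, -4) is at distance² 32708/961 ≤ 80665/961.
The points at distance exactly r from the centre are (2, 8), (-7, 1), (8, -8) — 3 points.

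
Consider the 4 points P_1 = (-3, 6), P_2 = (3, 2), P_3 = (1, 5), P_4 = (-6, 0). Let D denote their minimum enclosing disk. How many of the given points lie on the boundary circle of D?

The minimum enclosing circle of a finite set is fixed by two of the points (as a diameter) or three (as a circumcircle).
The minimum enclosing circle is determined by three boundary points: P_1, P_2, P_4.
Their circumcentre is (-1.625, 1.5625) with r² = 21.58203125.
The farthest remaining point P_3 is at distance² 18.70703125 ≤ 21.58203125.
The points at distance exactly r from the centre are P_1, P_2, P_4 — 3 points.

3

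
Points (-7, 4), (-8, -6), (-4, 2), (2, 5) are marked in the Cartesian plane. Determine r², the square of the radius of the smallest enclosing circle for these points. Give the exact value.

The minimum enclosing circle of a finite set is fixed by two of the points (as a diameter) or three (as a circumcircle).
The farthest pair is (-8, -6)–(2, 5) with squared distance 221. The circle on this segment as diameter has centre (-3, -0.5) and r² = 221/4 = 55.25.
Check (-7, 4): distance² to centre = 36.25 ≤ 55.25, so it lies inside.
All remaining points lie in this disk, and no smaller disk contains both endpoints, so this is the minimum enclosing circle.

55.25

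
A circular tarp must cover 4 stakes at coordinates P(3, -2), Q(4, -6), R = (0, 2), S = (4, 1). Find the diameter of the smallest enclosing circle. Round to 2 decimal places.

8.94

The minimum enclosing circle of a finite set is fixed by two of the points (as a diameter) or three (as a circumcircle).
The farthest pair is Q–R with squared distance 80. The circle on this segment as diameter has centre (2, -2) and r² = 80/4 = 20.
Check P: distance² to centre = 1 ≤ 20, so it lies inside.
All remaining points lie in this disk, and no smaller disk contains both endpoints, so this is the minimum enclosing circle.
Diameter = 2r = 2√20 ≈ 8.94.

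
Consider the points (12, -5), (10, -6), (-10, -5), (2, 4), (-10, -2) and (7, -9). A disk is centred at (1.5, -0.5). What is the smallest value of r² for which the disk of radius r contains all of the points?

152.5

The required radius is the distance from (1.5, -0.5) to the farthest point.
Squared distances: 130.5, 102.5, 152.5, 20.5, 134.5, 102.5.
Maximum is 152.5, attained at (-10, -5).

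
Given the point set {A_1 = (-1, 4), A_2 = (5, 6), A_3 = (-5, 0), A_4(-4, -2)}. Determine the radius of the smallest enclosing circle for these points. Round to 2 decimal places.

6.02

By Welzl's lemma the MEC is supported by two points (diametrically opposite) or three points (on a circumcircle).
The farthest pair is A_2–A_4 with squared distance 145. The circle on this segment as diameter has centre (0.5, 2) and r² = 145/4 = 36.25.
Check A_1: distance² to centre = 6.25 ≤ 36.25, so it lies inside.
All remaining points lie in this disk, and no smaller disk contains both endpoints, so this is the minimum enclosing circle.
r = √(36.25) ≈ 6.02.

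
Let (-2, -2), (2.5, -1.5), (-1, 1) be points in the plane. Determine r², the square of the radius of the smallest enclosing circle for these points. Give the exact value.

Call the three points A, B, C in the order given.
Side lengths²: AB² = 20.5, AC² = 10, BC² = 18.5.
Since AB² = 20.5 < 18.5 + 10 = 28.5, the triangle is acute, so the smallest enclosing circle is the circumcircle.
Circumcentre = (9/52, -55/52), r² = 7585/1352.

7585/1352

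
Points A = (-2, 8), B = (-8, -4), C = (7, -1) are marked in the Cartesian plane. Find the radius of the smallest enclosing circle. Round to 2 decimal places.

8.06

Side lengths²: AB² = 180, AC² = 162, BC² = 234.
Since BC² = 234 < 180 + 162 = 342, the triangle is acute, so the smallest enclosing circle is the circumcircle.
Circumcentre = (-1, 0), r² = 65.
r = √65 ≈ 8.06.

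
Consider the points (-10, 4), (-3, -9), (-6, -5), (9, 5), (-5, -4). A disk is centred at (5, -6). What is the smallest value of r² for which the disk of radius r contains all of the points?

325

The required radius is the distance from (5, -6) to the farthest point.
Squared distances: 325, 73, 122, 137, 104.
Maximum is 325, attained at (-10, 4).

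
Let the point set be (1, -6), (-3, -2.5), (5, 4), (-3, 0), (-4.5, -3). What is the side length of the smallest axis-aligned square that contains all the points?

The bounding box has width 9.5 and height 10.
An axis-aligned square enclosing the set must have side ≥ max(width, height).
So the minimum side is max(9.5, 10) = 10.

10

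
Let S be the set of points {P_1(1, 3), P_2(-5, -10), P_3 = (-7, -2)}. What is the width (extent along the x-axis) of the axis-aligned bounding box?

max x = 1, min x = -7, so width = 8.

8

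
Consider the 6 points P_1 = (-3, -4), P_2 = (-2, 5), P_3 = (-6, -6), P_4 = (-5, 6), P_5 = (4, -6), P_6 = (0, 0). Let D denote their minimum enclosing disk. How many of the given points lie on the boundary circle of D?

A smallest enclosing disk is always determined by at most three of the input points on its boundary.
The minimum enclosing circle is determined by three boundary points: P_3, P_4, P_5.
Their circumcentre is (-1, -0.375) with r² = 56.640625.
The farthest remaining point P_2 is at distance² 29.890625 ≤ 56.640625.
The points at distance exactly r from the centre are P_3, P_4, P_5 — 3 points.

3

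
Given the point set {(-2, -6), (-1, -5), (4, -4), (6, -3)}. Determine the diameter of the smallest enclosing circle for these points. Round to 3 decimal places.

8.544

By Welzl's lemma the MEC is supported by two points (diametrically opposite) or three points (on a circumcircle).
The farthest pair is (-2, -6)–(6, -3) with squared distance 73. The circle on this segment as diameter has centre (2, -4.5) and r² = 73/4 = 18.25.
Check (-1, -5): distance² to centre = 9.25 ≤ 18.25, so it lies inside.
All remaining points lie in this disk, and no smaller disk contains both endpoints, so this is the minimum enclosing circle.
Diameter = 2r = 2√(18.25) ≈ 8.544.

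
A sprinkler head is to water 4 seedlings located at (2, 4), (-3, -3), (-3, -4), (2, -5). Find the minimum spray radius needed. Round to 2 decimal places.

The minimum enclosing circle of a finite set is fixed by two of the points (as a diameter) or three (as a circumcircle).
The minimum enclosing circle is determined by three boundary points: (2, 4), (-3, -4), (2, -5).
Their circumcentre is (0.3, -0.5) with r² = 23.14.
The farthest remaining point (-3, -3) is at distance² 17.14 ≤ 23.14.
r = √(23.14) ≈ 4.81.

4.81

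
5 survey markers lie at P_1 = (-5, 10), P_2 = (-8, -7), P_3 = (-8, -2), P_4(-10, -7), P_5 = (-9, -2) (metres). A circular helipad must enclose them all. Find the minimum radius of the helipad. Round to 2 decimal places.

By Welzl's lemma the MEC is supported by two points (diametrically opposite) or three points (on a circumcircle).
The farthest pair is P_1–P_4 with squared distance 314. The circle on this segment as diameter has centre (-7.5, 1.5) and r² = 314/4 = 78.5.
Check P_2: distance² to centre = 72.5 ≤ 78.5, so it lies inside.
All remaining points lie in this disk, and no smaller disk contains both endpoints, so this is the minimum enclosing circle.
r = √(78.5) ≈ 8.86.

8.86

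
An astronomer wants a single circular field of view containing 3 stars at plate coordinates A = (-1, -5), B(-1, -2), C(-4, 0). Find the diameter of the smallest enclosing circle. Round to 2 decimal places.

Side lengths²: AB² = 9, AC² = 34, BC² = 13.
Since AC² = 34 ≥ 13 + 9 = 22, the angle opposite AC is not acute, so the smallest enclosing circle has AC as diameter.
Centre = midpoint of AC = (-2.5, -2.5), r² = 34/4 = 8.5.
Diameter = 2r = 2√(8.5) ≈ 5.83.

5.83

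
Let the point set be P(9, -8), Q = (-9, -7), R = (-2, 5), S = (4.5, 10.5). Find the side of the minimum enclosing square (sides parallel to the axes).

The bounding box has width 18 and height 18.5.
An axis-aligned square enclosing the set must have side ≥ max(width, height).
So the minimum side is max(18, 18.5) = 18.5.

18.5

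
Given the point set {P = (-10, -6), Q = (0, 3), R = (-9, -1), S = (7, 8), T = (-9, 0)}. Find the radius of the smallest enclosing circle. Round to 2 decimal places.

11.01

A smallest enclosing disk is always determined by at most three of the input points on its boundary.
The farthest pair is P–S with squared distance 485. The circle on this segment as diameter has centre (-1.5, 1) and r² = 485/4 = 121.25.
Check Q: distance² to centre = 6.25 ≤ 121.25, so it lies inside.
All remaining points lie in this disk, and no smaller disk contains both endpoints, so this is the minimum enclosing circle.
r = √(121.25) ≈ 11.01.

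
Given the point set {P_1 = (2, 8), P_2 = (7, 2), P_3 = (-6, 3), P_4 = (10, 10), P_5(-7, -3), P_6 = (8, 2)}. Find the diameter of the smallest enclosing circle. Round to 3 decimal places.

A smallest enclosing disk is always determined by at most three of the input points on its boundary.
The farthest pair is P_4–P_5 with squared distance 458. The circle on this segment as diameter has centre (1.5, 3.5) and r² = 458/4 = 114.5.
Check P_1: distance² to centre = 20.5 ≤ 114.5, so it lies inside.
All remaining points lie in this disk, and no smaller disk contains both endpoints, so this is the minimum enclosing circle.
Diameter = 2r = 2√(114.5) ≈ 21.401.

21.401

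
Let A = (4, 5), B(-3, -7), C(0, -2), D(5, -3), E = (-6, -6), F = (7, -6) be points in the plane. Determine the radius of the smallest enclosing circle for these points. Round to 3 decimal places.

7.705

By Welzl's lemma the MEC is supported by two points (diametrically opposite) or three points (on a circumcircle).
The minimum enclosing circle is determined by three boundary points: A, E, F.
Their circumcentre is (0.5, -41/22) with r² = 14365/242.
The farthest remaining point B is at distance² 9349/242 ≤ 14365/242.
r = √(14365/242) ≈ 7.705.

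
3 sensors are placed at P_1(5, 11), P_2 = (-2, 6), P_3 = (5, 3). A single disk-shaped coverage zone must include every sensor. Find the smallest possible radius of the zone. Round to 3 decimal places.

Side lengths²: P_1P_2² = 74, P_1P_3² = 64, P_2P_3² = 58.
Since P_1P_2² = 74 < 64 + 58 = 122, the triangle is acute, so the smallest enclosing circle is the circumcircle.
Circumcentre = (18/7, 7), r² = 1073/49.
r = √(1073/49) ≈ 4.680.

4.680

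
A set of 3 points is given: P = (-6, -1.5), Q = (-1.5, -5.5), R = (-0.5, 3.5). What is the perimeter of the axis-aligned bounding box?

29

Width = max x − min x = -0.5 − (-6) = 5.5.
Height = max y − min y = 3.5 − (-5.5) = 9.
Perimeter = 2(5.5 + 9) = 29.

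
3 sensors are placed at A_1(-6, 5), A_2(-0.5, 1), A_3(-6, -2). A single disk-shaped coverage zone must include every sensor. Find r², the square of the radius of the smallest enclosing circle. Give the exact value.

29045/1936

Side lengths²: A_1A_2² = 46.25, A_1A_3² = 49, A_2A_3² = 39.25.
Since A_1A_3² = 49 < 46.25 + 39.25 = 85.5, the triangle is acute, so the smallest enclosing circle is the circumcircle.
Circumcentre = (-191/44, 1.5), r² = 29045/1936.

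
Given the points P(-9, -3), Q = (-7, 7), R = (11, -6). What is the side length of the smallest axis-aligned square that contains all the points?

20

The bounding box has width 20 and height 13.
An axis-aligned square enclosing the set must have side ≥ max(width, height).
So the minimum side is max(20, 13) = 20.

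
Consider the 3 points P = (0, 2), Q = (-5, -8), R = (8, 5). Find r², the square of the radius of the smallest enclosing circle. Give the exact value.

Side lengths²: PQ² = 125, PR² = 73, QR² = 338.
Since QR² = 338 ≥ 125 + 73 = 198, the angle opposite QR is not acute, so the smallest enclosing circle has QR as diameter.
Centre = midpoint of QR = (1.5, -1.5), r² = 338/4 = 84.5.

84.5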